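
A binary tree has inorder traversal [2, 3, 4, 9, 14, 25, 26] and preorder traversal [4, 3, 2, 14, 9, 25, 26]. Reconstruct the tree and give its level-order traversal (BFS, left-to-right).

Inorder:  [2, 3, 4, 9, 14, 25, 26]
Preorder: [4, 3, 2, 14, 9, 25, 26]
Algorithm: preorder visits root first, so consume preorder in order;
for each root, split the current inorder slice at that value into
left-subtree inorder and right-subtree inorder, then recurse.
Recursive splits:
  root=4; inorder splits into left=[2, 3], right=[9, 14, 25, 26]
  root=3; inorder splits into left=[2], right=[]
  root=2; inorder splits into left=[], right=[]
  root=14; inorder splits into left=[9], right=[25, 26]
  root=9; inorder splits into left=[], right=[]
  root=25; inorder splits into left=[], right=[26]
  root=26; inorder splits into left=[], right=[]
Reconstructed level-order: [4, 3, 14, 2, 9, 25, 26]


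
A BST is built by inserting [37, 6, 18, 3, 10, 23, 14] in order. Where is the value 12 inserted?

Starting tree (level order): [37, 6, None, 3, 18, None, None, 10, 23, None, 14]
Insertion path: 37 -> 6 -> 18 -> 10 -> 14
Result: insert 12 as left child of 14
Final tree (level order): [37, 6, None, 3, 18, None, None, 10, 23, None, 14, None, None, 12]


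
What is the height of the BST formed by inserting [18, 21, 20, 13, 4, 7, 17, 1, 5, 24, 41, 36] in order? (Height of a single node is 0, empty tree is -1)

Insertion order: [18, 21, 20, 13, 4, 7, 17, 1, 5, 24, 41, 36]
Tree (level-order array): [18, 13, 21, 4, 17, 20, 24, 1, 7, None, None, None, None, None, 41, None, None, 5, None, 36]
Compute height bottom-up (empty subtree = -1):
  height(1) = 1 + max(-1, -1) = 0
  height(5) = 1 + max(-1, -1) = 0
  height(7) = 1 + max(0, -1) = 1
  height(4) = 1 + max(0, 1) = 2
  height(17) = 1 + max(-1, -1) = 0
  height(13) = 1 + max(2, 0) = 3
  height(20) = 1 + max(-1, -1) = 0
  height(36) = 1 + max(-1, -1) = 0
  height(41) = 1 + max(0, -1) = 1
  height(24) = 1 + max(-1, 1) = 2
  height(21) = 1 + max(0, 2) = 3
  height(18) = 1 + max(3, 3) = 4
Height = 4


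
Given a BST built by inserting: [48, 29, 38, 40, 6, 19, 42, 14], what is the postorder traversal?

Tree insertion order: [48, 29, 38, 40, 6, 19, 42, 14]
Tree (level-order array): [48, 29, None, 6, 38, None, 19, None, 40, 14, None, None, 42]
Postorder traversal: [14, 19, 6, 42, 40, 38, 29, 48]


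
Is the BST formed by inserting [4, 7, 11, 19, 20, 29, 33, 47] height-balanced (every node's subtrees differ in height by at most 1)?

Tree (level-order array): [4, None, 7, None, 11, None, 19, None, 20, None, 29, None, 33, None, 47]
Definition: a tree is height-balanced if, at every node, |h(left) - h(right)| <= 1 (empty subtree has height -1).
Bottom-up per-node check:
  node 47: h_left=-1, h_right=-1, diff=0 [OK], height=0
  node 33: h_left=-1, h_right=0, diff=1 [OK], height=1
  node 29: h_left=-1, h_right=1, diff=2 [FAIL (|-1-1|=2 > 1)], height=2
  node 20: h_left=-1, h_right=2, diff=3 [FAIL (|-1-2|=3 > 1)], height=3
  node 19: h_left=-1, h_right=3, diff=4 [FAIL (|-1-3|=4 > 1)], height=4
  node 11: h_left=-1, h_right=4, diff=5 [FAIL (|-1-4|=5 > 1)], height=5
  node 7: h_left=-1, h_right=5, diff=6 [FAIL (|-1-5|=6 > 1)], height=6
  node 4: h_left=-1, h_right=6, diff=7 [FAIL (|-1-6|=7 > 1)], height=7
Node 29 violates the condition: |-1 - 1| = 2 > 1.
Result: Not balanced


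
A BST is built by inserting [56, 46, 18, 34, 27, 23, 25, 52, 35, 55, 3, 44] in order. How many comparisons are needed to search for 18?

Search path for 18: 56 -> 46 -> 18
Found: True
Comparisons: 3


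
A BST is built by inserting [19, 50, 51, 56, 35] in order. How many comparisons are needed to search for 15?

Search path for 15: 19
Found: False
Comparisons: 1


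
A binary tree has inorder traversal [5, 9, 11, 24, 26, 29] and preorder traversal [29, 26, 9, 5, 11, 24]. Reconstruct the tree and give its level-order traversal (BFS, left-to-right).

Inorder:  [5, 9, 11, 24, 26, 29]
Preorder: [29, 26, 9, 5, 11, 24]
Algorithm: preorder visits root first, so consume preorder in order;
for each root, split the current inorder slice at that value into
left-subtree inorder and right-subtree inorder, then recurse.
Recursive splits:
  root=29; inorder splits into left=[5, 9, 11, 24, 26], right=[]
  root=26; inorder splits into left=[5, 9, 11, 24], right=[]
  root=9; inorder splits into left=[5], right=[11, 24]
  root=5; inorder splits into left=[], right=[]
  root=11; inorder splits into left=[], right=[24]
  root=24; inorder splits into left=[], right=[]
Reconstructed level-order: [29, 26, 9, 5, 11, 24]


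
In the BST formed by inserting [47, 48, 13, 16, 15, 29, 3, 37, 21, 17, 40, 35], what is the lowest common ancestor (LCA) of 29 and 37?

Tree insertion order: [47, 48, 13, 16, 15, 29, 3, 37, 21, 17, 40, 35]
Tree (level-order array): [47, 13, 48, 3, 16, None, None, None, None, 15, 29, None, None, 21, 37, 17, None, 35, 40]
In a BST, the LCA of p=29, q=37 is the first node v on the
root-to-leaf path with p <= v <= q (go left if both < v, right if both > v).
Walk from root:
  at 47: both 29 and 37 < 47, go left
  at 13: both 29 and 37 > 13, go right
  at 16: both 29 and 37 > 16, go right
  at 29: 29 <= 29 <= 37, this is the LCA
LCA = 29


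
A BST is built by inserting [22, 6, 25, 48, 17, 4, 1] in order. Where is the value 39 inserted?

Starting tree (level order): [22, 6, 25, 4, 17, None, 48, 1]
Insertion path: 22 -> 25 -> 48
Result: insert 39 as left child of 48
Final tree (level order): [22, 6, 25, 4, 17, None, 48, 1, None, None, None, 39]


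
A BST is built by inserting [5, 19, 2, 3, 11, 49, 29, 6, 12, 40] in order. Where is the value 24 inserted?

Starting tree (level order): [5, 2, 19, None, 3, 11, 49, None, None, 6, 12, 29, None, None, None, None, None, None, 40]
Insertion path: 5 -> 19 -> 49 -> 29
Result: insert 24 as left child of 29
Final tree (level order): [5, 2, 19, None, 3, 11, 49, None, None, 6, 12, 29, None, None, None, None, None, 24, 40]


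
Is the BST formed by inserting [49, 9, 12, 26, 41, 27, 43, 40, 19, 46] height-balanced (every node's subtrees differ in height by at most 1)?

Tree (level-order array): [49, 9, None, None, 12, None, 26, 19, 41, None, None, 27, 43, None, 40, None, 46]
Definition: a tree is height-balanced if, at every node, |h(left) - h(right)| <= 1 (empty subtree has height -1).
Bottom-up per-node check:
  node 19: h_left=-1, h_right=-1, diff=0 [OK], height=0
  node 40: h_left=-1, h_right=-1, diff=0 [OK], height=0
  node 27: h_left=-1, h_right=0, diff=1 [OK], height=1
  node 46: h_left=-1, h_right=-1, diff=0 [OK], height=0
  node 43: h_left=-1, h_right=0, diff=1 [OK], height=1
  node 41: h_left=1, h_right=1, diff=0 [OK], height=2
  node 26: h_left=0, h_right=2, diff=2 [FAIL (|0-2|=2 > 1)], height=3
  node 12: h_left=-1, h_right=3, diff=4 [FAIL (|-1-3|=4 > 1)], height=4
  node 9: h_left=-1, h_right=4, diff=5 [FAIL (|-1-4|=5 > 1)], height=5
  node 49: h_left=5, h_right=-1, diff=6 [FAIL (|5--1|=6 > 1)], height=6
Node 26 violates the condition: |0 - 2| = 2 > 1.
Result: Not balanced


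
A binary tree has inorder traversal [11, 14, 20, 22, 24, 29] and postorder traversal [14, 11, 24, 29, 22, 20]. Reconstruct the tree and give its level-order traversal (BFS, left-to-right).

Inorder:   [11, 14, 20, 22, 24, 29]
Postorder: [14, 11, 24, 29, 22, 20]
Algorithm: postorder visits root last, so walk postorder right-to-left;
each value is the root of the current inorder slice — split it at that
value, recurse on the right subtree first, then the left.
Recursive splits:
  root=20; inorder splits into left=[11, 14], right=[22, 24, 29]
  root=22; inorder splits into left=[], right=[24, 29]
  root=29; inorder splits into left=[24], right=[]
  root=24; inorder splits into left=[], right=[]
  root=11; inorder splits into left=[], right=[14]
  root=14; inorder splits into left=[], right=[]
Reconstructed level-order: [20, 11, 22, 14, 29, 24]


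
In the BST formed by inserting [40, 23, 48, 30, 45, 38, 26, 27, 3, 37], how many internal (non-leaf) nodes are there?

Tree built from: [40, 23, 48, 30, 45, 38, 26, 27, 3, 37]
Tree (level-order array): [40, 23, 48, 3, 30, 45, None, None, None, 26, 38, None, None, None, 27, 37]
Rule: An internal node has at least one child.
Per-node child counts:
  node 40: 2 child(ren)
  node 23: 2 child(ren)
  node 3: 0 child(ren)
  node 30: 2 child(ren)
  node 26: 1 child(ren)
  node 27: 0 child(ren)
  node 38: 1 child(ren)
  node 37: 0 child(ren)
  node 48: 1 child(ren)
  node 45: 0 child(ren)
Matching nodes: [40, 23, 30, 26, 38, 48]
Count of internal (non-leaf) nodes: 6


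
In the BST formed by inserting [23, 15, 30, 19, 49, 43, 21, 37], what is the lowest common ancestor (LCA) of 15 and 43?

Tree insertion order: [23, 15, 30, 19, 49, 43, 21, 37]
Tree (level-order array): [23, 15, 30, None, 19, None, 49, None, 21, 43, None, None, None, 37]
In a BST, the LCA of p=15, q=43 is the first node v on the
root-to-leaf path with p <= v <= q (go left if both < v, right if both > v).
Walk from root:
  at 23: 15 <= 23 <= 43, this is the LCA
LCA = 23


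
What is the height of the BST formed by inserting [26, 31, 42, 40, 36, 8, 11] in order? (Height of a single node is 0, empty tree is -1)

Insertion order: [26, 31, 42, 40, 36, 8, 11]
Tree (level-order array): [26, 8, 31, None, 11, None, 42, None, None, 40, None, 36]
Compute height bottom-up (empty subtree = -1):
  height(11) = 1 + max(-1, -1) = 0
  height(8) = 1 + max(-1, 0) = 1
  height(36) = 1 + max(-1, -1) = 0
  height(40) = 1 + max(0, -1) = 1
  height(42) = 1 + max(1, -1) = 2
  height(31) = 1 + max(-1, 2) = 3
  height(26) = 1 + max(1, 3) = 4
Height = 4


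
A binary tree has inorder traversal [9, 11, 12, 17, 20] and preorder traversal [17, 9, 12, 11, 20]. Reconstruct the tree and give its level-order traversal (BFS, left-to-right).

Inorder:  [9, 11, 12, 17, 20]
Preorder: [17, 9, 12, 11, 20]
Algorithm: preorder visits root first, so consume preorder in order;
for each root, split the current inorder slice at that value into
left-subtree inorder and right-subtree inorder, then recurse.
Recursive splits:
  root=17; inorder splits into left=[9, 11, 12], right=[20]
  root=9; inorder splits into left=[], right=[11, 12]
  root=12; inorder splits into left=[11], right=[]
  root=11; inorder splits into left=[], right=[]
  root=20; inorder splits into left=[], right=[]
Reconstructed level-order: [17, 9, 20, 12, 11]


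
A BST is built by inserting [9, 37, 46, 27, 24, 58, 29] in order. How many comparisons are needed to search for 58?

Search path for 58: 9 -> 37 -> 46 -> 58
Found: True
Comparisons: 4


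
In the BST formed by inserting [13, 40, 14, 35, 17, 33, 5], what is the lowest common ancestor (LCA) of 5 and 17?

Tree insertion order: [13, 40, 14, 35, 17, 33, 5]
Tree (level-order array): [13, 5, 40, None, None, 14, None, None, 35, 17, None, None, 33]
In a BST, the LCA of p=5, q=17 is the first node v on the
root-to-leaf path with p <= v <= q (go left if both < v, right if both > v).
Walk from root:
  at 13: 5 <= 13 <= 17, this is the LCA
LCA = 13


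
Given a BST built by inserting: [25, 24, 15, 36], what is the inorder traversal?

Tree insertion order: [25, 24, 15, 36]
Tree (level-order array): [25, 24, 36, 15]
Inorder traversal: [15, 24, 25, 36]


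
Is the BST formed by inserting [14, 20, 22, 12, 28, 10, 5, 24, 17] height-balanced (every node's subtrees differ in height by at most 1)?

Tree (level-order array): [14, 12, 20, 10, None, 17, 22, 5, None, None, None, None, 28, None, None, 24]
Definition: a tree is height-balanced if, at every node, |h(left) - h(right)| <= 1 (empty subtree has height -1).
Bottom-up per-node check:
  node 5: h_left=-1, h_right=-1, diff=0 [OK], height=0
  node 10: h_left=0, h_right=-1, diff=1 [OK], height=1
  node 12: h_left=1, h_right=-1, diff=2 [FAIL (|1--1|=2 > 1)], height=2
  node 17: h_left=-1, h_right=-1, diff=0 [OK], height=0
  node 24: h_left=-1, h_right=-1, diff=0 [OK], height=0
  node 28: h_left=0, h_right=-1, diff=1 [OK], height=1
  node 22: h_left=-1, h_right=1, diff=2 [FAIL (|-1-1|=2 > 1)], height=2
  node 20: h_left=0, h_right=2, diff=2 [FAIL (|0-2|=2 > 1)], height=3
  node 14: h_left=2, h_right=3, diff=1 [OK], height=4
Node 12 violates the condition: |1 - -1| = 2 > 1.
Result: Not balanced


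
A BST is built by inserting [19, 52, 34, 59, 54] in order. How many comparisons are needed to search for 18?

Search path for 18: 19
Found: False
Comparisons: 1


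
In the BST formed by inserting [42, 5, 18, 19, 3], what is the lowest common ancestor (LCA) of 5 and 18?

Tree insertion order: [42, 5, 18, 19, 3]
Tree (level-order array): [42, 5, None, 3, 18, None, None, None, 19]
In a BST, the LCA of p=5, q=18 is the first node v on the
root-to-leaf path with p <= v <= q (go left if both < v, right if both > v).
Walk from root:
  at 42: both 5 and 18 < 42, go left
  at 5: 5 <= 5 <= 18, this is the LCA
LCA = 5


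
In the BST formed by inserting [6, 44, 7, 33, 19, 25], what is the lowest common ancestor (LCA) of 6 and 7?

Tree insertion order: [6, 44, 7, 33, 19, 25]
Tree (level-order array): [6, None, 44, 7, None, None, 33, 19, None, None, 25]
In a BST, the LCA of p=6, q=7 is the first node v on the
root-to-leaf path with p <= v <= q (go left if both < v, right if both > v).
Walk from root:
  at 6: 6 <= 6 <= 7, this is the LCA
LCA = 6


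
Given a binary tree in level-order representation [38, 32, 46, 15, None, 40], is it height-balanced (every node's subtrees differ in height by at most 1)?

Tree (level-order array): [38, 32, 46, 15, None, 40]
Definition: a tree is height-balanced if, at every node, |h(left) - h(right)| <= 1 (empty subtree has height -1).
Bottom-up per-node check:
  node 15: h_left=-1, h_right=-1, diff=0 [OK], height=0
  node 32: h_left=0, h_right=-1, diff=1 [OK], height=1
  node 40: h_left=-1, h_right=-1, diff=0 [OK], height=0
  node 46: h_left=0, h_right=-1, diff=1 [OK], height=1
  node 38: h_left=1, h_right=1, diff=0 [OK], height=2
All nodes satisfy the balance condition.
Result: Balanced


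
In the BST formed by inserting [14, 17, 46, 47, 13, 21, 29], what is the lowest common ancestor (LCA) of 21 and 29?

Tree insertion order: [14, 17, 46, 47, 13, 21, 29]
Tree (level-order array): [14, 13, 17, None, None, None, 46, 21, 47, None, 29]
In a BST, the LCA of p=21, q=29 is the first node v on the
root-to-leaf path with p <= v <= q (go left if both < v, right if both > v).
Walk from root:
  at 14: both 21 and 29 > 14, go right
  at 17: both 21 and 29 > 17, go right
  at 46: both 21 and 29 < 46, go left
  at 21: 21 <= 21 <= 29, this is the LCA
LCA = 21


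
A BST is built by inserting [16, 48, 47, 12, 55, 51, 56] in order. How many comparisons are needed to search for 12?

Search path for 12: 16 -> 12
Found: True
Comparisons: 2


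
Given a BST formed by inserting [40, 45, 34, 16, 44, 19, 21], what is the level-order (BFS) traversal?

Tree insertion order: [40, 45, 34, 16, 44, 19, 21]
Tree (level-order array): [40, 34, 45, 16, None, 44, None, None, 19, None, None, None, 21]
BFS from the root, enqueuing left then right child of each popped node:
  queue [40] -> pop 40, enqueue [34, 45], visited so far: [40]
  queue [34, 45] -> pop 34, enqueue [16], visited so far: [40, 34]
  queue [45, 16] -> pop 45, enqueue [44], visited so far: [40, 34, 45]
  queue [16, 44] -> pop 16, enqueue [19], visited so far: [40, 34, 45, 16]
  queue [44, 19] -> pop 44, enqueue [none], visited so far: [40, 34, 45, 16, 44]
  queue [19] -> pop 19, enqueue [21], visited so far: [40, 34, 45, 16, 44, 19]
  queue [21] -> pop 21, enqueue [none], visited so far: [40, 34, 45, 16, 44, 19, 21]
Result: [40, 34, 45, 16, 44, 19, 21]


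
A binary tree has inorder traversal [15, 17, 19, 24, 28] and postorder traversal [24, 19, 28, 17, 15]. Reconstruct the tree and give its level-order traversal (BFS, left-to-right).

Inorder:   [15, 17, 19, 24, 28]
Postorder: [24, 19, 28, 17, 15]
Algorithm: postorder visits root last, so walk postorder right-to-left;
each value is the root of the current inorder slice — split it at that
value, recurse on the right subtree first, then the left.
Recursive splits:
  root=15; inorder splits into left=[], right=[17, 19, 24, 28]
  root=17; inorder splits into left=[], right=[19, 24, 28]
  root=28; inorder splits into left=[19, 24], right=[]
  root=19; inorder splits into left=[], right=[24]
  root=24; inorder splits into left=[], right=[]
Reconstructed level-order: [15, 17, 28, 19, 24]


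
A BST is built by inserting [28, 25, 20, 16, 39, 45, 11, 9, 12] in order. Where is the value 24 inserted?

Starting tree (level order): [28, 25, 39, 20, None, None, 45, 16, None, None, None, 11, None, 9, 12]
Insertion path: 28 -> 25 -> 20
Result: insert 24 as right child of 20
Final tree (level order): [28, 25, 39, 20, None, None, 45, 16, 24, None, None, 11, None, None, None, 9, 12]


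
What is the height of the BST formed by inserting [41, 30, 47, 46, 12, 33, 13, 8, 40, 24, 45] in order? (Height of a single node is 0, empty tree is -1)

Insertion order: [41, 30, 47, 46, 12, 33, 13, 8, 40, 24, 45]
Tree (level-order array): [41, 30, 47, 12, 33, 46, None, 8, 13, None, 40, 45, None, None, None, None, 24]
Compute height bottom-up (empty subtree = -1):
  height(8) = 1 + max(-1, -1) = 0
  height(24) = 1 + max(-1, -1) = 0
  height(13) = 1 + max(-1, 0) = 1
  height(12) = 1 + max(0, 1) = 2
  height(40) = 1 + max(-1, -1) = 0
  height(33) = 1 + max(-1, 0) = 1
  height(30) = 1 + max(2, 1) = 3
  height(45) = 1 + max(-1, -1) = 0
  height(46) = 1 + max(0, -1) = 1
  height(47) = 1 + max(1, -1) = 2
  height(41) = 1 + max(3, 2) = 4
Height = 4


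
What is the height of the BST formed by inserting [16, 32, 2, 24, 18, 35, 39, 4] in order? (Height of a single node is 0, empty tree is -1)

Insertion order: [16, 32, 2, 24, 18, 35, 39, 4]
Tree (level-order array): [16, 2, 32, None, 4, 24, 35, None, None, 18, None, None, 39]
Compute height bottom-up (empty subtree = -1):
  height(4) = 1 + max(-1, -1) = 0
  height(2) = 1 + max(-1, 0) = 1
  height(18) = 1 + max(-1, -1) = 0
  height(24) = 1 + max(0, -1) = 1
  height(39) = 1 + max(-1, -1) = 0
  height(35) = 1 + max(-1, 0) = 1
  height(32) = 1 + max(1, 1) = 2
  height(16) = 1 + max(1, 2) = 3
Height = 3


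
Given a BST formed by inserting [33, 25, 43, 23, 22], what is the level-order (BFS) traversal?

Tree insertion order: [33, 25, 43, 23, 22]
Tree (level-order array): [33, 25, 43, 23, None, None, None, 22]
BFS from the root, enqueuing left then right child of each popped node:
  queue [33] -> pop 33, enqueue [25, 43], visited so far: [33]
  queue [25, 43] -> pop 25, enqueue [23], visited so far: [33, 25]
  queue [43, 23] -> pop 43, enqueue [none], visited so far: [33, 25, 43]
  queue [23] -> pop 23, enqueue [22], visited so far: [33, 25, 43, 23]
  queue [22] -> pop 22, enqueue [none], visited so far: [33, 25, 43, 23, 22]
Result: [33, 25, 43, 23, 22]


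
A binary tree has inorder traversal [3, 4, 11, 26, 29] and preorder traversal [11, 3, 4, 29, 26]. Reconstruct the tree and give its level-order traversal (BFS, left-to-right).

Inorder:  [3, 4, 11, 26, 29]
Preorder: [11, 3, 4, 29, 26]
Algorithm: preorder visits root first, so consume preorder in order;
for each root, split the current inorder slice at that value into
left-subtree inorder and right-subtree inorder, then recurse.
Recursive splits:
  root=11; inorder splits into left=[3, 4], right=[26, 29]
  root=3; inorder splits into left=[], right=[4]
  root=4; inorder splits into left=[], right=[]
  root=29; inorder splits into left=[26], right=[]
  root=26; inorder splits into left=[], right=[]
Reconstructed level-order: [11, 3, 29, 4, 26]


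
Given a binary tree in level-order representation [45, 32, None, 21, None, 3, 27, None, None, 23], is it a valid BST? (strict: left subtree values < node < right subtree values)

Level-order array: [45, 32, None, 21, None, 3, 27, None, None, 23]
Validate using subtree bounds (lo, hi): at each node, require lo < value < hi,
then recurse left with hi=value and right with lo=value.
Preorder trace (stopping at first violation):
  at node 45 with bounds (-inf, +inf): OK
  at node 32 with bounds (-inf, 45): OK
  at node 21 with bounds (-inf, 32): OK
  at node 3 with bounds (-inf, 21): OK
  at node 27 with bounds (21, 32): OK
  at node 23 with bounds (21, 27): OK
No violation found at any node.
Result: Valid BST


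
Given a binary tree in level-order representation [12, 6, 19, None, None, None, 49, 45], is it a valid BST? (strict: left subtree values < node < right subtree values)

Level-order array: [12, 6, 19, None, None, None, 49, 45]
Validate using subtree bounds (lo, hi): at each node, require lo < value < hi,
then recurse left with hi=value and right with lo=value.
Preorder trace (stopping at first violation):
  at node 12 with bounds (-inf, +inf): OK
  at node 6 with bounds (-inf, 12): OK
  at node 19 with bounds (12, +inf): OK
  at node 49 with bounds (19, +inf): OK
  at node 45 with bounds (19, 49): OK
No violation found at any node.
Result: Valid BST


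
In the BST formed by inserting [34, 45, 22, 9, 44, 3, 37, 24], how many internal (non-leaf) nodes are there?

Tree built from: [34, 45, 22, 9, 44, 3, 37, 24]
Tree (level-order array): [34, 22, 45, 9, 24, 44, None, 3, None, None, None, 37]
Rule: An internal node has at least one child.
Per-node child counts:
  node 34: 2 child(ren)
  node 22: 2 child(ren)
  node 9: 1 child(ren)
  node 3: 0 child(ren)
  node 24: 0 child(ren)
  node 45: 1 child(ren)
  node 44: 1 child(ren)
  node 37: 0 child(ren)
Matching nodes: [34, 22, 9, 45, 44]
Count of internal (non-leaf) nodes: 5


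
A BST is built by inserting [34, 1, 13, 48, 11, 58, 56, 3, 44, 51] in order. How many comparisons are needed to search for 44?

Search path for 44: 34 -> 48 -> 44
Found: True
Comparisons: 3


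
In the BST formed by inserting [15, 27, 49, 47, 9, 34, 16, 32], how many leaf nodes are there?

Tree built from: [15, 27, 49, 47, 9, 34, 16, 32]
Tree (level-order array): [15, 9, 27, None, None, 16, 49, None, None, 47, None, 34, None, 32]
Rule: A leaf has 0 children.
Per-node child counts:
  node 15: 2 child(ren)
  node 9: 0 child(ren)
  node 27: 2 child(ren)
  node 16: 0 child(ren)
  node 49: 1 child(ren)
  node 47: 1 child(ren)
  node 34: 1 child(ren)
  node 32: 0 child(ren)
Matching nodes: [9, 16, 32]
Count of leaf nodes: 3


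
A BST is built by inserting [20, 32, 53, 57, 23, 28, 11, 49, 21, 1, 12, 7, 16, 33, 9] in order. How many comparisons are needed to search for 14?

Search path for 14: 20 -> 11 -> 12 -> 16
Found: False
Comparisons: 4


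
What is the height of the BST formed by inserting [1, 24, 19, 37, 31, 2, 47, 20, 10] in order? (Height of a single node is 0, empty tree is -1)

Insertion order: [1, 24, 19, 37, 31, 2, 47, 20, 10]
Tree (level-order array): [1, None, 24, 19, 37, 2, 20, 31, 47, None, 10]
Compute height bottom-up (empty subtree = -1):
  height(10) = 1 + max(-1, -1) = 0
  height(2) = 1 + max(-1, 0) = 1
  height(20) = 1 + max(-1, -1) = 0
  height(19) = 1 + max(1, 0) = 2
  height(31) = 1 + max(-1, -1) = 0
  height(47) = 1 + max(-1, -1) = 0
  height(37) = 1 + max(0, 0) = 1
  height(24) = 1 + max(2, 1) = 3
  height(1) = 1 + max(-1, 3) = 4
Height = 4


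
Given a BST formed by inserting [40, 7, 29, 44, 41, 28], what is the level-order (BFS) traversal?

Tree insertion order: [40, 7, 29, 44, 41, 28]
Tree (level-order array): [40, 7, 44, None, 29, 41, None, 28]
BFS from the root, enqueuing left then right child of each popped node:
  queue [40] -> pop 40, enqueue [7, 44], visited so far: [40]
  queue [7, 44] -> pop 7, enqueue [29], visited so far: [40, 7]
  queue [44, 29] -> pop 44, enqueue [41], visited so far: [40, 7, 44]
  queue [29, 41] -> pop 29, enqueue [28], visited so far: [40, 7, 44, 29]
  queue [41, 28] -> pop 41, enqueue [none], visited so far: [40, 7, 44, 29, 41]
  queue [28] -> pop 28, enqueue [none], visited so far: [40, 7, 44, 29, 41, 28]
Result: [40, 7, 44, 29, 41, 28]


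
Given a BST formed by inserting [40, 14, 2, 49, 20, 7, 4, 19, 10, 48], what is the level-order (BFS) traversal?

Tree insertion order: [40, 14, 2, 49, 20, 7, 4, 19, 10, 48]
Tree (level-order array): [40, 14, 49, 2, 20, 48, None, None, 7, 19, None, None, None, 4, 10]
BFS from the root, enqueuing left then right child of each popped node:
  queue [40] -> pop 40, enqueue [14, 49], visited so far: [40]
  queue [14, 49] -> pop 14, enqueue [2, 20], visited so far: [40, 14]
  queue [49, 2, 20] -> pop 49, enqueue [48], visited so far: [40, 14, 49]
  queue [2, 20, 48] -> pop 2, enqueue [7], visited so far: [40, 14, 49, 2]
  queue [20, 48, 7] -> pop 20, enqueue [19], visited so far: [40, 14, 49, 2, 20]
  queue [48, 7, 19] -> pop 48, enqueue [none], visited so far: [40, 14, 49, 2, 20, 48]
  queue [7, 19] -> pop 7, enqueue [4, 10], visited so far: [40, 14, 49, 2, 20, 48, 7]
  queue [19, 4, 10] -> pop 19, enqueue [none], visited so far: [40, 14, 49, 2, 20, 48, 7, 19]
  queue [4, 10] -> pop 4, enqueue [none], visited so far: [40, 14, 49, 2, 20, 48, 7, 19, 4]
  queue [10] -> pop 10, enqueue [none], visited so far: [40, 14, 49, 2, 20, 48, 7, 19, 4, 10]
Result: [40, 14, 49, 2, 20, 48, 7, 19, 4, 10]


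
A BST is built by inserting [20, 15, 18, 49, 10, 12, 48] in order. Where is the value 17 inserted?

Starting tree (level order): [20, 15, 49, 10, 18, 48, None, None, 12]
Insertion path: 20 -> 15 -> 18
Result: insert 17 as left child of 18
Final tree (level order): [20, 15, 49, 10, 18, 48, None, None, 12, 17]


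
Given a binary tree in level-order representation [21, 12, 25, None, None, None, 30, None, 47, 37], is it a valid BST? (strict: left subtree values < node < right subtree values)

Level-order array: [21, 12, 25, None, None, None, 30, None, 47, 37]
Validate using subtree bounds (lo, hi): at each node, require lo < value < hi,
then recurse left with hi=value and right with lo=value.
Preorder trace (stopping at first violation):
  at node 21 with bounds (-inf, +inf): OK
  at node 12 with bounds (-inf, 21): OK
  at node 25 with bounds (21, +inf): OK
  at node 30 with bounds (25, +inf): OK
  at node 47 with bounds (30, +inf): OK
  at node 37 with bounds (30, 47): OK
No violation found at any node.
Result: Valid BST


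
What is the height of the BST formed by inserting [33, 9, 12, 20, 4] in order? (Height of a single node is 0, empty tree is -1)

Insertion order: [33, 9, 12, 20, 4]
Tree (level-order array): [33, 9, None, 4, 12, None, None, None, 20]
Compute height bottom-up (empty subtree = -1):
  height(4) = 1 + max(-1, -1) = 0
  height(20) = 1 + max(-1, -1) = 0
  height(12) = 1 + max(-1, 0) = 1
  height(9) = 1 + max(0, 1) = 2
  height(33) = 1 + max(2, -1) = 3
Height = 3


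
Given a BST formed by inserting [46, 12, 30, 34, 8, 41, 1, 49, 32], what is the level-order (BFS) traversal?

Tree insertion order: [46, 12, 30, 34, 8, 41, 1, 49, 32]
Tree (level-order array): [46, 12, 49, 8, 30, None, None, 1, None, None, 34, None, None, 32, 41]
BFS from the root, enqueuing left then right child of each popped node:
  queue [46] -> pop 46, enqueue [12, 49], visited so far: [46]
  queue [12, 49] -> pop 12, enqueue [8, 30], visited so far: [46, 12]
  queue [49, 8, 30] -> pop 49, enqueue [none], visited so far: [46, 12, 49]
  queue [8, 30] -> pop 8, enqueue [1], visited so far: [46, 12, 49, 8]
  queue [30, 1] -> pop 30, enqueue [34], visited so far: [46, 12, 49, 8, 30]
  queue [1, 34] -> pop 1, enqueue [none], visited so far: [46, 12, 49, 8, 30, 1]
  queue [34] -> pop 34, enqueue [32, 41], visited so far: [46, 12, 49, 8, 30, 1, 34]
  queue [32, 41] -> pop 32, enqueue [none], visited so far: [46, 12, 49, 8, 30, 1, 34, 32]
  queue [41] -> pop 41, enqueue [none], visited so far: [46, 12, 49, 8, 30, 1, 34, 32, 41]
Result: [46, 12, 49, 8, 30, 1, 34, 32, 41]


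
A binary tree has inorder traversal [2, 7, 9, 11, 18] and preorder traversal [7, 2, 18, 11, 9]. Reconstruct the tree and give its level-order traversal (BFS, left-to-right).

Inorder:  [2, 7, 9, 11, 18]
Preorder: [7, 2, 18, 11, 9]
Algorithm: preorder visits root first, so consume preorder in order;
for each root, split the current inorder slice at that value into
left-subtree inorder and right-subtree inorder, then recurse.
Recursive splits:
  root=7; inorder splits into left=[2], right=[9, 11, 18]
  root=2; inorder splits into left=[], right=[]
  root=18; inorder splits into left=[9, 11], right=[]
  root=11; inorder splits into left=[9], right=[]
  root=9; inorder splits into left=[], right=[]
Reconstructed level-order: [7, 2, 18, 11, 9]


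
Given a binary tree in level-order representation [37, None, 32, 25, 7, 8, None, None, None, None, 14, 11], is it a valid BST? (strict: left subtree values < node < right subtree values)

Level-order array: [37, None, 32, 25, 7, 8, None, None, None, None, 14, 11]
Validate using subtree bounds (lo, hi): at each node, require lo < value < hi,
then recurse left with hi=value and right with lo=value.
Preorder trace (stopping at first violation):
  at node 37 with bounds (-inf, +inf): OK
  at node 32 with bounds (37, +inf): VIOLATION
Node 32 violates its bound: not (37 < 32 < +inf).
Result: Not a valid BST


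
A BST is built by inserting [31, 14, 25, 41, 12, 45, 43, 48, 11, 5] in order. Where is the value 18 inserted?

Starting tree (level order): [31, 14, 41, 12, 25, None, 45, 11, None, None, None, 43, 48, 5]
Insertion path: 31 -> 14 -> 25
Result: insert 18 as left child of 25
Final tree (level order): [31, 14, 41, 12, 25, None, 45, 11, None, 18, None, 43, 48, 5]


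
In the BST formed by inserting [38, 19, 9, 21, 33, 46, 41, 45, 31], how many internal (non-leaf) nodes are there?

Tree built from: [38, 19, 9, 21, 33, 46, 41, 45, 31]
Tree (level-order array): [38, 19, 46, 9, 21, 41, None, None, None, None, 33, None, 45, 31]
Rule: An internal node has at least one child.
Per-node child counts:
  node 38: 2 child(ren)
  node 19: 2 child(ren)
  node 9: 0 child(ren)
  node 21: 1 child(ren)
  node 33: 1 child(ren)
  node 31: 0 child(ren)
  node 46: 1 child(ren)
  node 41: 1 child(ren)
  node 45: 0 child(ren)
Matching nodes: [38, 19, 21, 33, 46, 41]
Count of internal (non-leaf) nodes: 6


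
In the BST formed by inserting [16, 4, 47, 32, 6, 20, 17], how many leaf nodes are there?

Tree built from: [16, 4, 47, 32, 6, 20, 17]
Tree (level-order array): [16, 4, 47, None, 6, 32, None, None, None, 20, None, 17]
Rule: A leaf has 0 children.
Per-node child counts:
  node 16: 2 child(ren)
  node 4: 1 child(ren)
  node 6: 0 child(ren)
  node 47: 1 child(ren)
  node 32: 1 child(ren)
  node 20: 1 child(ren)
  node 17: 0 child(ren)
Matching nodes: [6, 17]
Count of leaf nodes: 2


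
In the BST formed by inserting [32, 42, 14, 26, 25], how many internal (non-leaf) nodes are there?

Tree built from: [32, 42, 14, 26, 25]
Tree (level-order array): [32, 14, 42, None, 26, None, None, 25]
Rule: An internal node has at least one child.
Per-node child counts:
  node 32: 2 child(ren)
  node 14: 1 child(ren)
  node 26: 1 child(ren)
  node 25: 0 child(ren)
  node 42: 0 child(ren)
Matching nodes: [32, 14, 26]
Count of internal (non-leaf) nodes: 3


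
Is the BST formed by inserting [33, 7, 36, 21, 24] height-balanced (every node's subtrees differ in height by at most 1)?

Tree (level-order array): [33, 7, 36, None, 21, None, None, None, 24]
Definition: a tree is height-balanced if, at every node, |h(left) - h(right)| <= 1 (empty subtree has height -1).
Bottom-up per-node check:
  node 24: h_left=-1, h_right=-1, diff=0 [OK], height=0
  node 21: h_left=-1, h_right=0, diff=1 [OK], height=1
  node 7: h_left=-1, h_right=1, diff=2 [FAIL (|-1-1|=2 > 1)], height=2
  node 36: h_left=-1, h_right=-1, diff=0 [OK], height=0
  node 33: h_left=2, h_right=0, diff=2 [FAIL (|2-0|=2 > 1)], height=3
Node 7 violates the condition: |-1 - 1| = 2 > 1.
Result: Not balanced


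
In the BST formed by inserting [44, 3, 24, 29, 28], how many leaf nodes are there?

Tree built from: [44, 3, 24, 29, 28]
Tree (level-order array): [44, 3, None, None, 24, None, 29, 28]
Rule: A leaf has 0 children.
Per-node child counts:
  node 44: 1 child(ren)
  node 3: 1 child(ren)
  node 24: 1 child(ren)
  node 29: 1 child(ren)
  node 28: 0 child(ren)
Matching nodes: [28]
Count of leaf nodes: 1


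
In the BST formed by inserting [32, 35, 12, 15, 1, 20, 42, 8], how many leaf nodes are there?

Tree built from: [32, 35, 12, 15, 1, 20, 42, 8]
Tree (level-order array): [32, 12, 35, 1, 15, None, 42, None, 8, None, 20]
Rule: A leaf has 0 children.
Per-node child counts:
  node 32: 2 child(ren)
  node 12: 2 child(ren)
  node 1: 1 child(ren)
  node 8: 0 child(ren)
  node 15: 1 child(ren)
  node 20: 0 child(ren)
  node 35: 1 child(ren)
  node 42: 0 child(ren)
Matching nodes: [8, 20, 42]
Count of leaf nodes: 3


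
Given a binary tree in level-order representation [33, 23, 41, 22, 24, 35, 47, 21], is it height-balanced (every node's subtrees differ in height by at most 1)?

Tree (level-order array): [33, 23, 41, 22, 24, 35, 47, 21]
Definition: a tree is height-balanced if, at every node, |h(left) - h(right)| <= 1 (empty subtree has height -1).
Bottom-up per-node check:
  node 21: h_left=-1, h_right=-1, diff=0 [OK], height=0
  node 22: h_left=0, h_right=-1, diff=1 [OK], height=1
  node 24: h_left=-1, h_right=-1, diff=0 [OK], height=0
  node 23: h_left=1, h_right=0, diff=1 [OK], height=2
  node 35: h_left=-1, h_right=-1, diff=0 [OK], height=0
  node 47: h_left=-1, h_right=-1, diff=0 [OK], height=0
  node 41: h_left=0, h_right=0, diff=0 [OK], height=1
  node 33: h_left=2, h_right=1, diff=1 [OK], height=3
All nodes satisfy the balance condition.
Result: Balanced


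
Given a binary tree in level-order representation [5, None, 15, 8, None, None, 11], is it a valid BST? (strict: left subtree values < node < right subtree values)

Level-order array: [5, None, 15, 8, None, None, 11]
Validate using subtree bounds (lo, hi): at each node, require lo < value < hi,
then recurse left with hi=value and right with lo=value.
Preorder trace (stopping at first violation):
  at node 5 with bounds (-inf, +inf): OK
  at node 15 with bounds (5, +inf): OK
  at node 8 with bounds (5, 15): OK
  at node 11 with bounds (8, 15): OK
No violation found at any node.
Result: Valid BST


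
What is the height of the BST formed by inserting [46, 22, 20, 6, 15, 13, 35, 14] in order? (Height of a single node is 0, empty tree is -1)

Insertion order: [46, 22, 20, 6, 15, 13, 35, 14]
Tree (level-order array): [46, 22, None, 20, 35, 6, None, None, None, None, 15, 13, None, None, 14]
Compute height bottom-up (empty subtree = -1):
  height(14) = 1 + max(-1, -1) = 0
  height(13) = 1 + max(-1, 0) = 1
  height(15) = 1 + max(1, -1) = 2
  height(6) = 1 + max(-1, 2) = 3
  height(20) = 1 + max(3, -1) = 4
  height(35) = 1 + max(-1, -1) = 0
  height(22) = 1 + max(4, 0) = 5
  height(46) = 1 + max(5, -1) = 6
Height = 6


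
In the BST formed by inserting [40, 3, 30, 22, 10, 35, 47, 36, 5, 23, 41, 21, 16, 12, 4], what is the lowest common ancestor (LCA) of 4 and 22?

Tree insertion order: [40, 3, 30, 22, 10, 35, 47, 36, 5, 23, 41, 21, 16, 12, 4]
Tree (level-order array): [40, 3, 47, None, 30, 41, None, 22, 35, None, None, 10, 23, None, 36, 5, 21, None, None, None, None, 4, None, 16, None, None, None, 12]
In a BST, the LCA of p=4, q=22 is the first node v on the
root-to-leaf path with p <= v <= q (go left if both < v, right if both > v).
Walk from root:
  at 40: both 4 and 22 < 40, go left
  at 3: both 4 and 22 > 3, go right
  at 30: both 4 and 22 < 30, go left
  at 22: 4 <= 22 <= 22, this is the LCA
LCA = 22


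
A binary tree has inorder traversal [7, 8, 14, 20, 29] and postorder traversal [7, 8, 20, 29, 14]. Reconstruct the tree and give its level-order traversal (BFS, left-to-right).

Inorder:   [7, 8, 14, 20, 29]
Postorder: [7, 8, 20, 29, 14]
Algorithm: postorder visits root last, so walk postorder right-to-left;
each value is the root of the current inorder slice — split it at that
value, recurse on the right subtree first, then the left.
Recursive splits:
  root=14; inorder splits into left=[7, 8], right=[20, 29]
  root=29; inorder splits into left=[20], right=[]
  root=20; inorder splits into left=[], right=[]
  root=8; inorder splits into left=[7], right=[]
  root=7; inorder splits into left=[], right=[]
Reconstructed level-order: [14, 8, 29, 7, 20]


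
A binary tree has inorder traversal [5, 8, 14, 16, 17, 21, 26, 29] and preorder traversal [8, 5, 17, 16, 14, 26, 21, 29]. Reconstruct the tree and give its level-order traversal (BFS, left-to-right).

Inorder:  [5, 8, 14, 16, 17, 21, 26, 29]
Preorder: [8, 5, 17, 16, 14, 26, 21, 29]
Algorithm: preorder visits root first, so consume preorder in order;
for each root, split the current inorder slice at that value into
left-subtree inorder and right-subtree inorder, then recurse.
Recursive splits:
  root=8; inorder splits into left=[5], right=[14, 16, 17, 21, 26, 29]
  root=5; inorder splits into left=[], right=[]
  root=17; inorder splits into left=[14, 16], right=[21, 26, 29]
  root=16; inorder splits into left=[14], right=[]
  root=14; inorder splits into left=[], right=[]
  root=26; inorder splits into left=[21], right=[29]
  root=21; inorder splits into left=[], right=[]
  root=29; inorder splits into left=[], right=[]
Reconstructed level-order: [8, 5, 17, 16, 26, 14, 21, 29]


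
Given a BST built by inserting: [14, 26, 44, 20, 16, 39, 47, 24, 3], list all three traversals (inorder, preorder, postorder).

Tree insertion order: [14, 26, 44, 20, 16, 39, 47, 24, 3]
Tree (level-order array): [14, 3, 26, None, None, 20, 44, 16, 24, 39, 47]
Inorder (L, root, R): [3, 14, 16, 20, 24, 26, 39, 44, 47]
Preorder (root, L, R): [14, 3, 26, 20, 16, 24, 44, 39, 47]
Postorder (L, R, root): [3, 16, 24, 20, 39, 47, 44, 26, 14]


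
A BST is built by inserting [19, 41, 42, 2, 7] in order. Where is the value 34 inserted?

Starting tree (level order): [19, 2, 41, None, 7, None, 42]
Insertion path: 19 -> 41
Result: insert 34 as left child of 41
Final tree (level order): [19, 2, 41, None, 7, 34, 42]


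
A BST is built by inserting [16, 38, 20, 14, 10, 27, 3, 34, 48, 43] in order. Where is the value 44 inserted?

Starting tree (level order): [16, 14, 38, 10, None, 20, 48, 3, None, None, 27, 43, None, None, None, None, 34]
Insertion path: 16 -> 38 -> 48 -> 43
Result: insert 44 as right child of 43
Final tree (level order): [16, 14, 38, 10, None, 20, 48, 3, None, None, 27, 43, None, None, None, None, 34, None, 44]


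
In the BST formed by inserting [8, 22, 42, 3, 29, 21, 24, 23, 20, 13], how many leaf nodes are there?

Tree built from: [8, 22, 42, 3, 29, 21, 24, 23, 20, 13]
Tree (level-order array): [8, 3, 22, None, None, 21, 42, 20, None, 29, None, 13, None, 24, None, None, None, 23]
Rule: A leaf has 0 children.
Per-node child counts:
  node 8: 2 child(ren)
  node 3: 0 child(ren)
  node 22: 2 child(ren)
  node 21: 1 child(ren)
  node 20: 1 child(ren)
  node 13: 0 child(ren)
  node 42: 1 child(ren)
  node 29: 1 child(ren)
  node 24: 1 child(ren)
  node 23: 0 child(ren)
Matching nodes: [3, 13, 23]
Count of leaf nodes: 3


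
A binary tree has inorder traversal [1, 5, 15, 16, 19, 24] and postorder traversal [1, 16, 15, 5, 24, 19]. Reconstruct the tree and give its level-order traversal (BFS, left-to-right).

Inorder:   [1, 5, 15, 16, 19, 24]
Postorder: [1, 16, 15, 5, 24, 19]
Algorithm: postorder visits root last, so walk postorder right-to-left;
each value is the root of the current inorder slice — split it at that
value, recurse on the right subtree first, then the left.
Recursive splits:
  root=19; inorder splits into left=[1, 5, 15, 16], right=[24]
  root=24; inorder splits into left=[], right=[]
  root=5; inorder splits into left=[1], right=[15, 16]
  root=15; inorder splits into left=[], right=[16]
  root=16; inorder splits into left=[], right=[]
  root=1; inorder splits into left=[], right=[]
Reconstructed level-order: [19, 5, 24, 1, 15, 16]


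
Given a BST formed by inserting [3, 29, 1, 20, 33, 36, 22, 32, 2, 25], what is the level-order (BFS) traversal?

Tree insertion order: [3, 29, 1, 20, 33, 36, 22, 32, 2, 25]
Tree (level-order array): [3, 1, 29, None, 2, 20, 33, None, None, None, 22, 32, 36, None, 25]
BFS from the root, enqueuing left then right child of each popped node:
  queue [3] -> pop 3, enqueue [1, 29], visited so far: [3]
  queue [1, 29] -> pop 1, enqueue [2], visited so far: [3, 1]
  queue [29, 2] -> pop 29, enqueue [20, 33], visited so far: [3, 1, 29]
  queue [2, 20, 33] -> pop 2, enqueue [none], visited so far: [3, 1, 29, 2]
  queue [20, 33] -> pop 20, enqueue [22], visited so far: [3, 1, 29, 2, 20]
  queue [33, 22] -> pop 33, enqueue [32, 36], visited so far: [3, 1, 29, 2, 20, 33]
  queue [22, 32, 36] -> pop 22, enqueue [25], visited so far: [3, 1, 29, 2, 20, 33, 22]
  queue [32, 36, 25] -> pop 32, enqueue [none], visited so far: [3, 1, 29, 2, 20, 33, 22, 32]
  queue [36, 25] -> pop 36, enqueue [none], visited so far: [3, 1, 29, 2, 20, 33, 22, 32, 36]
  queue [25] -> pop 25, enqueue [none], visited so far: [3, 1, 29, 2, 20, 33, 22, 32, 36, 25]
Result: [3, 1, 29, 2, 20, 33, 22, 32, 36, 25]
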